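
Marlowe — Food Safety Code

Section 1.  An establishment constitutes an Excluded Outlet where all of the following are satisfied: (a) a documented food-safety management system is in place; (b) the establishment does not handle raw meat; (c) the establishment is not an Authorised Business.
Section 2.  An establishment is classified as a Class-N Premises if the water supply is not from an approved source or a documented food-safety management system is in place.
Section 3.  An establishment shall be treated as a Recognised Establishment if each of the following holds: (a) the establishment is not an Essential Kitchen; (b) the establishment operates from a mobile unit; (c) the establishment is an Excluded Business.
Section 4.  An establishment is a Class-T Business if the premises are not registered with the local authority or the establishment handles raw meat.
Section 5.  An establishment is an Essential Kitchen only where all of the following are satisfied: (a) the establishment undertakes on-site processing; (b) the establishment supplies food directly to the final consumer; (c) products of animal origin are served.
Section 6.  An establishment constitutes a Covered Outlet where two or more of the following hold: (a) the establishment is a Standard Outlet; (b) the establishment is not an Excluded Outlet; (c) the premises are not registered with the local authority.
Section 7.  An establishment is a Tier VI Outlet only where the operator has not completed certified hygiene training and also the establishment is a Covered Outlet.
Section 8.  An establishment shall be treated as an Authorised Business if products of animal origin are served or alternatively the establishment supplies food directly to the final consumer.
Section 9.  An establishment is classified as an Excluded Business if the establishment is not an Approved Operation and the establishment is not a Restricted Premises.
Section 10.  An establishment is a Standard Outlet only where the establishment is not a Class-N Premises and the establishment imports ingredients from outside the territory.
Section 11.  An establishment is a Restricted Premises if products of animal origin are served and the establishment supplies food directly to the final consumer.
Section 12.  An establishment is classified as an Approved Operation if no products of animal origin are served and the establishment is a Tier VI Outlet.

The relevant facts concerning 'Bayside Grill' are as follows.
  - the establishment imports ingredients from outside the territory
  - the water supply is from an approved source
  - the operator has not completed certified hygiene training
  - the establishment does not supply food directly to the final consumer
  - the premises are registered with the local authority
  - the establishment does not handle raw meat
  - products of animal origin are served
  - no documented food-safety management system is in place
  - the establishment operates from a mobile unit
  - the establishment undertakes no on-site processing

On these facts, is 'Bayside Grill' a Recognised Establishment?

Yes

Under section 5: the establishment undertakes on-site processing? no; and the establishment supplies food directly to the final consumer? no; and products of animal origin are served? yes. So the establishment is not an Essential Kitchen.
Under section 2: the water supply is not from an approved source? no; or a documented food-safety management system is in place? no. So the establishment is not a Class-N Premises.
Under section 10: not a Class-N Premises (section 2)? yes; and the establishment imports ingredients from outside the territory? yes. So the establishment is a Standard Outlet.
Under section 8: products of animal origin are served? yes; or the establishment supplies food directly to the final consumer? no. So the establishment is an Authorised Business.
Under section 1: a documented food-safety management system is in place? no; and the establishment does not handle raw meat? yes; and not an Authorised Business (section 8)? no. So the establishment is not an Excluded Outlet.
Under section 6: Standard Outlet (section 10)? yes; not an Excluded Outlet (section 1)? yes; the premises are not registered with the local authority? no — 2 of 3 hold (need ≥2) → satisfied.
Under section 7: the operator has not completed certified hygiene training? yes; and Covered Outlet (section 6)? yes. So the establishment is a Tier VI Outlet.
Under section 12: no products of animal origin are served? no; and Tier VI Outlet (section 7)? yes. So the establishment is not an Approved Operation.
Under section 11: products of animal origin are served? yes; and the establishment supplies food directly to the final consumer? no. So the establishment is not a Restricted Premises.
Under section 9: not an Approved Operation (section 12)? yes; and not a Restricted Premises (section 11)? yes. So the establishment is an Excluded Business.
Under section 3: not an Essential Kitchen (section 5)? yes; and the establishment operates from a mobile unit? yes; and Excluded Business (section 9)? yes. So the establishment is a Recognised Establishment.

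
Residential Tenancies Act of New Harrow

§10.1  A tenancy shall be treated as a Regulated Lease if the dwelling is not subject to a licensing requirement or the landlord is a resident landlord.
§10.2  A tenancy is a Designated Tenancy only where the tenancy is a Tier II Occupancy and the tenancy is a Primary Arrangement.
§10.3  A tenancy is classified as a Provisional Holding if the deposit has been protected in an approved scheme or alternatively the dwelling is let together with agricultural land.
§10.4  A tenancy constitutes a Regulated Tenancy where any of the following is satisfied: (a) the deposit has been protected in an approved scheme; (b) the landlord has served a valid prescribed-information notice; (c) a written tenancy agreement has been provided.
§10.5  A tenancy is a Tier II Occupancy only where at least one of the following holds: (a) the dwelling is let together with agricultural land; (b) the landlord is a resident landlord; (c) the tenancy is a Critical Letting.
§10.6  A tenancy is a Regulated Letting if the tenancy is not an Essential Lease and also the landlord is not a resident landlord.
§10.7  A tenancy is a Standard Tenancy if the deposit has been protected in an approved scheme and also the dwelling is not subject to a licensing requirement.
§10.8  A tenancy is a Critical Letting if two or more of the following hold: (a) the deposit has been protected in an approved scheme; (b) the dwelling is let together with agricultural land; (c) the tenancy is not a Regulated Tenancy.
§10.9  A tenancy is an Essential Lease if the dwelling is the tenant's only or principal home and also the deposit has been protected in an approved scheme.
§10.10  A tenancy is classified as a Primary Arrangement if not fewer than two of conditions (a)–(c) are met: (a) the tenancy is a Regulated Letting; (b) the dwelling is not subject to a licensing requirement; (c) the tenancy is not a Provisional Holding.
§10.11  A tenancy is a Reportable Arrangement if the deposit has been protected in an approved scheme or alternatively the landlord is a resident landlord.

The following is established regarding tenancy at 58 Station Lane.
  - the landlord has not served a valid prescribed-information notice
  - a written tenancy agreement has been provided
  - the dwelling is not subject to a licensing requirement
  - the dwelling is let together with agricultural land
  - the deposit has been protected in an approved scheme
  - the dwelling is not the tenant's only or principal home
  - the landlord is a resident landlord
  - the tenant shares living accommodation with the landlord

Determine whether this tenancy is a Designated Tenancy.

§10.4 — Regulated Tenancy: [the deposit has been protected in an approved scheme? yes] OR [the landlord has served a valid prescribed-information notice? no] OR [a written tenancy agreement has been provided? yes] → satisfied.
§10.8 — Critical Letting: the deposit has been protected in an approved scheme? yes; the dwelling is let together with agricultural land? yes; not a Regulated Tenancy (§10.4)? no — 2 of 3 hold (need ≥2) → satisfied.
§10.5 — Tier II Occupancy: [the dwelling is let together with agricultural land? yes] OR [the landlord is a resident landlord? yes] OR [Critical Letting (§10.8)? yes] → satisfied.
§10.9 — Essential Lease: [the dwelling is the tenant's only or principal home? no] AND [the deposit has been protected in an approved scheme? yes] → not satisfied.
§10.6 — Regulated Letting: [not an Essential Lease (§10.9)? yes] AND [the landlord is not a resident landlord? no] → not satisfied.
§10.3 — Provisional Holding: [the deposit has been protected in an approved scheme? yes] OR [the dwelling is let together with agricultural land? yes] → satisfied.
§10.10 — Primary Arrangement: Regulated Letting (§10.6)? no; the dwelling is not subject to a licensing requirement? yes; not a Provisional Holding (§10.3)? no — 1 of 3 hold (need ≥2) → not satisfied.
§10.2 — Designated Tenancy: [Tier II Occupancy (§10.5)? yes] AND [Primary Arrangement (§10.10)? no] → not satisfied.

No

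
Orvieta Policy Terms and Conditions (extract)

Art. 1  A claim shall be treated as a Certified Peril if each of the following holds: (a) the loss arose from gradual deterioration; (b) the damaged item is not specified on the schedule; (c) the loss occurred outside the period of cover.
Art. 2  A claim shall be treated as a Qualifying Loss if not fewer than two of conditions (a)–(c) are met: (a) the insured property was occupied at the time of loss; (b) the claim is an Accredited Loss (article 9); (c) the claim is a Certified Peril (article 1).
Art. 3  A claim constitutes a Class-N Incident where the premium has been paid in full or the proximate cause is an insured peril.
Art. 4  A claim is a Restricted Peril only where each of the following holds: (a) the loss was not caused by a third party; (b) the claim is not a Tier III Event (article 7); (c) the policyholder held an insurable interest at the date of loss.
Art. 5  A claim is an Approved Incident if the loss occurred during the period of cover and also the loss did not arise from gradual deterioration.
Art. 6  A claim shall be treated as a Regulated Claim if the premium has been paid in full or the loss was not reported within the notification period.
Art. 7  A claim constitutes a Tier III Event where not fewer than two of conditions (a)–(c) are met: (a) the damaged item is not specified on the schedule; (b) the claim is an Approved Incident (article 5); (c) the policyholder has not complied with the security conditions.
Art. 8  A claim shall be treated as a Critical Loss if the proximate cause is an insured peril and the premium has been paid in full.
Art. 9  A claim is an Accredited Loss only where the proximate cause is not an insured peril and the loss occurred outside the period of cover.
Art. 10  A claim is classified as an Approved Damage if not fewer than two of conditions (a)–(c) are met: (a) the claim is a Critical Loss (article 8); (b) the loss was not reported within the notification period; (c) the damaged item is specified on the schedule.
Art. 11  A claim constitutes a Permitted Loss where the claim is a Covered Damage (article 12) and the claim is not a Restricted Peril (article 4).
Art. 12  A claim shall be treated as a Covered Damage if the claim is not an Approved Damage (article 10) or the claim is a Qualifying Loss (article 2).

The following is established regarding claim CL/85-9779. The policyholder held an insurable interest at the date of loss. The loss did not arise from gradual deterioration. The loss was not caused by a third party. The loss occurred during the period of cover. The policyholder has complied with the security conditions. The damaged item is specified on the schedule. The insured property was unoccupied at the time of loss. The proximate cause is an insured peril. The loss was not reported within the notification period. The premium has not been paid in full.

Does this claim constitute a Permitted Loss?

article 8 — Critical Loss: [the proximate cause is an insured peril? yes] AND [the premium has been paid in full? no] → not satisfied.
article 10 — Approved Damage: Critical Loss (article 8)? no; the loss was not reported within the notification period? yes; the damaged item is specified on the schedule? yes — 2 of 3 hold (need ≥2) → satisfied.
article 9 — Accredited Loss: [the proximate cause is not an insured peril? no] AND [the loss occurred outside the period of cover? no] → not satisfied.
article 1 — Certified Peril: [the loss arose from gradual deterioration? no] AND [the damaged item is not specified on the schedule? no] AND [the loss occurred outside the period of cover? no] → not satisfied.
article 2 — Qualifying Loss: the insured property was occupied at the time of loss? no; Accredited Loss (article 9)? no; Certified Peril (article 1)? no — 0 of 3 hold (need ≥2) → not satisfied.
article 12 — Covered Damage: [not an Approved Damage (article 10)? no] OR [Qualifying Loss (article 2)? no] → not satisfied.
article 5 — Approved Incident: [the loss occurred during the period of cover? yes] AND [the loss did not arise from gradual deterioration? yes] → satisfied.
article 7 — Tier III Event: the damaged item is not specified on the schedule? no; Approved Incident (article 5)? yes; the policyholder has not complied with the security conditions? no — 1 of 3 hold (need ≥2) → not satisfied.
article 4 — Restricted Peril: [the loss was not caused by a third party? yes] AND [not a Tier III Event (article 7)? yes] AND [the policyholder held an insurable interest at the date of loss? yes] → satisfied.
article 11 — Permitted Loss: [Covered Damage (article 12)? no] AND [not a Restricted Peril (article 4)? no] → not satisfied.

No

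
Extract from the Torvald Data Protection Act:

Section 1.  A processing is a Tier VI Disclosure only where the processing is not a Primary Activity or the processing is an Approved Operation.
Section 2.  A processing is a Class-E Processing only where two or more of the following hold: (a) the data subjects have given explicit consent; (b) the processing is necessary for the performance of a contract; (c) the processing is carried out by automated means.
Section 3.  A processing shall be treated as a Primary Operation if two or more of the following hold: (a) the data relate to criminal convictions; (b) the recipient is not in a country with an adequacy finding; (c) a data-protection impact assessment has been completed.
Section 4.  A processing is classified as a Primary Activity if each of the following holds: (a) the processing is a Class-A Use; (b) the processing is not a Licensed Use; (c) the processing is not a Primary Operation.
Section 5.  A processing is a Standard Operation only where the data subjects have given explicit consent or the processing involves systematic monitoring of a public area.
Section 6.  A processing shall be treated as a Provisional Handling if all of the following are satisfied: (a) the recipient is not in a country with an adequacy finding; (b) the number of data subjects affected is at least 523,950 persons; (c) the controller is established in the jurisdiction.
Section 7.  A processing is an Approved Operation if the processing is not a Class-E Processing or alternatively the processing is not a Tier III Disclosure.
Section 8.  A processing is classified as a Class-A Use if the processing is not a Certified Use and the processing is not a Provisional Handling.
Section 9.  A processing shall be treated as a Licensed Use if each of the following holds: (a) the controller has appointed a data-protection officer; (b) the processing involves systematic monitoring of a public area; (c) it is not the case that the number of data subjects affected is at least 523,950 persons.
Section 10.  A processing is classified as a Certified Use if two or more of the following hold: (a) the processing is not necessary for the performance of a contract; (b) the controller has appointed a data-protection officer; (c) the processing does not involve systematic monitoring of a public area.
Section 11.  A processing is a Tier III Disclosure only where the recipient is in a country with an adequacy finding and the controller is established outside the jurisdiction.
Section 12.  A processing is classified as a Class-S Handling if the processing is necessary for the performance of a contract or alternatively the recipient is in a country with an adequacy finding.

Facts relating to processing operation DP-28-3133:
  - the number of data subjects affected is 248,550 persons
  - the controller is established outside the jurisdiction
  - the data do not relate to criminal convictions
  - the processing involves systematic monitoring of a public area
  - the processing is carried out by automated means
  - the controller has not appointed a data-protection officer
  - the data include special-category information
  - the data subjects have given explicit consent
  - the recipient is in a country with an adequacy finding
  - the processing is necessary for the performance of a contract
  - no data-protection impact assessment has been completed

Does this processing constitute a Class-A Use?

Yes

section 10 — Certified Use: the processing is not necessary for the performance of a contract? no; the controller has appointed a data-protection officer? no; the processing does not involve systematic monitoring of a public area? no — 0 of 3 hold (need ≥2) → not satisfied.
section 6 — Provisional Handling: [the recipient is not in a country with an adequacy finding? no] AND [number of data subjects affected: 248,550 persons ≥ 523,950 persons? no] AND [the controller is established in the jurisdiction? no] → not satisfied.
section 8 — Class-A Use: [not a Certified Use (section 10)? yes] AND [not a Provisional Handling (section 6)? yes] → satisfied.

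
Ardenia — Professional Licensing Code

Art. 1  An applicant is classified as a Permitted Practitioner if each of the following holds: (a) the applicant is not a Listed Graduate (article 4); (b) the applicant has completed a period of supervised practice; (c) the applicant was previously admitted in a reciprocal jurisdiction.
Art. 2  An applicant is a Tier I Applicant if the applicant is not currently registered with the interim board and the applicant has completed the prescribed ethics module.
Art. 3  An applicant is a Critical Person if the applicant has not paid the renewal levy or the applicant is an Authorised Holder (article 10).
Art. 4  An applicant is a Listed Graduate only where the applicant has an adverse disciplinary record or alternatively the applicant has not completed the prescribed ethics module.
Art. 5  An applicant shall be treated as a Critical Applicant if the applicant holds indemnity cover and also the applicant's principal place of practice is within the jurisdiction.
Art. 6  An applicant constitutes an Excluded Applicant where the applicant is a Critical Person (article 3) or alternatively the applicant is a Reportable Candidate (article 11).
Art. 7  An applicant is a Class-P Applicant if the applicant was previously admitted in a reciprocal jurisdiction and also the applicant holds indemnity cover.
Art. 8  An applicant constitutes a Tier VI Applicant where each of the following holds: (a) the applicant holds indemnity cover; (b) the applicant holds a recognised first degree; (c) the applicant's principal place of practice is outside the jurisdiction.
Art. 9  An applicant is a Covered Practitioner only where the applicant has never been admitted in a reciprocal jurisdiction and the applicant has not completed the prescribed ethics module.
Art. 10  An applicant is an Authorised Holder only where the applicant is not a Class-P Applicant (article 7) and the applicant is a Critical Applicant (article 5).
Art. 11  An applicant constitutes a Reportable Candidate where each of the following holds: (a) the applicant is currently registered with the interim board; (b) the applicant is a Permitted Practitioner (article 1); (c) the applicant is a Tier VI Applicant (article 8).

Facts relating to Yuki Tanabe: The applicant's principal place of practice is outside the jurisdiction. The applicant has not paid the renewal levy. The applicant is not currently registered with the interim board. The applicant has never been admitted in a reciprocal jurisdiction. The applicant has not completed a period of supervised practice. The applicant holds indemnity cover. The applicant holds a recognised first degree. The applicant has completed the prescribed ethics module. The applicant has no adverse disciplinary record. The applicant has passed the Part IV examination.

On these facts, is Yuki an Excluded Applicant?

Yes

article 7 — Class-P Applicant: [the applicant was previously admitted in a reciprocal jurisdiction? no] AND [the applicant holds indemnity cover? yes] → not satisfied.
article 5 — Critical Applicant: [the applicant holds indemnity cover? yes] AND [the applicant's principal place of practice is within the jurisdiction? no] → not satisfied.
article 10 — Authorised Holder: [not a Class-P Applicant (article 7)? yes] AND [Critical Applicant (article 5)? no] → not satisfied.
article 3 — Critical Person: [the applicant has not paid the renewal levy? yes] OR [Authorised Holder (article 10)? no] → satisfied.
article 4 — Listed Graduate: [the applicant has an adverse disciplinary record? no] OR [the applicant has not completed the prescribed ethics module? no] → not satisfied.
article 1 — Permitted Practitioner: [not a Listed Graduate (article 4)? yes] AND [the applicant has completed a period of supervised practice? no] AND [the applicant was previously admitted in a reciprocal jurisdiction? no] → not satisfied.
article 8 — Tier VI Applicant: [the applicant holds indemnity cover? yes] AND [the applicant holds a recognised first degree? yes] AND [the applicant's principal place of practice is outside the jurisdiction? yes] → satisfied.
article 11 — Reportable Candidate: [the applicant is currently registered with the interim board? no] AND [Permitted Practitioner (article 1)? no] AND [Tier VI Applicant (article 8)? yes] → not satisfied.
article 6 — Excluded Applicant: [Critical Person (article 3)? yes] OR [Reportable Candidate (article 11)? no] → satisfied.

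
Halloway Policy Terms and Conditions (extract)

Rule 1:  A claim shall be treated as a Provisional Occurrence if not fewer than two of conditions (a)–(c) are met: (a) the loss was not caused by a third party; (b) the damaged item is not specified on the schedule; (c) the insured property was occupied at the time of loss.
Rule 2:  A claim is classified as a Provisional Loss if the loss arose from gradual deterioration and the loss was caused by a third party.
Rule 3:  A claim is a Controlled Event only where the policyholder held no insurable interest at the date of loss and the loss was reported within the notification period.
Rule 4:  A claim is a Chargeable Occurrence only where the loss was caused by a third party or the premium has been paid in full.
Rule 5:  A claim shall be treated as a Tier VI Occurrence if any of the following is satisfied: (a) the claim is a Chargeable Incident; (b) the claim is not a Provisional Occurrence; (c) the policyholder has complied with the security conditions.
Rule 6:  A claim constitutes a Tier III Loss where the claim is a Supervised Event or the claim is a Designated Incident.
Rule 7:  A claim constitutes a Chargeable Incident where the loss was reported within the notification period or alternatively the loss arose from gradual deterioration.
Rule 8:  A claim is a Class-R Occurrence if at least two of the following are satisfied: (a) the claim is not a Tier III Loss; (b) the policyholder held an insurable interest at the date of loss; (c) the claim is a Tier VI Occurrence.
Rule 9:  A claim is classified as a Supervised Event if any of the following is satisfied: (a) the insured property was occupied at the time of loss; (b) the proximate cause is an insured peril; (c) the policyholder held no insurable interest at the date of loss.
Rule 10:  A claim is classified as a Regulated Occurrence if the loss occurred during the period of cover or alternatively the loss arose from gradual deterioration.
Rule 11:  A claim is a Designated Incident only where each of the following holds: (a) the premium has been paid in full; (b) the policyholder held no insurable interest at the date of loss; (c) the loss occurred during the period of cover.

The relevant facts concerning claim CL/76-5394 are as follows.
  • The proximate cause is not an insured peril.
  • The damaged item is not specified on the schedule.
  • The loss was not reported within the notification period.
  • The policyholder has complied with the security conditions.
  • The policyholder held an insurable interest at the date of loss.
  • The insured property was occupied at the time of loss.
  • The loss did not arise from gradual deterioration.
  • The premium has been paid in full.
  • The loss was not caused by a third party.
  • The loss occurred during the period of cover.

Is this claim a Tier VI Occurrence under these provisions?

Yes

rule 7 — Chargeable Incident: [the loss was reported within the notification period? no] OR [the loss arose from gradual deterioration? no] → not satisfied.
rule 1 — Provisional Occurrence: the loss was not caused by a third party? yes; the damaged item is not specified on the schedule? yes; the insured property was occupied at the time of loss? yes — 3 of 3 hold (need ≥2) → satisfied.
rule 5 — Tier VI Occurrence: [Chargeable Incident (rule 7)? no] OR [not a Provisional Occurrence (rule 1)? no] OR [the policyholder has complied with the security conditions? yes] → satisfied.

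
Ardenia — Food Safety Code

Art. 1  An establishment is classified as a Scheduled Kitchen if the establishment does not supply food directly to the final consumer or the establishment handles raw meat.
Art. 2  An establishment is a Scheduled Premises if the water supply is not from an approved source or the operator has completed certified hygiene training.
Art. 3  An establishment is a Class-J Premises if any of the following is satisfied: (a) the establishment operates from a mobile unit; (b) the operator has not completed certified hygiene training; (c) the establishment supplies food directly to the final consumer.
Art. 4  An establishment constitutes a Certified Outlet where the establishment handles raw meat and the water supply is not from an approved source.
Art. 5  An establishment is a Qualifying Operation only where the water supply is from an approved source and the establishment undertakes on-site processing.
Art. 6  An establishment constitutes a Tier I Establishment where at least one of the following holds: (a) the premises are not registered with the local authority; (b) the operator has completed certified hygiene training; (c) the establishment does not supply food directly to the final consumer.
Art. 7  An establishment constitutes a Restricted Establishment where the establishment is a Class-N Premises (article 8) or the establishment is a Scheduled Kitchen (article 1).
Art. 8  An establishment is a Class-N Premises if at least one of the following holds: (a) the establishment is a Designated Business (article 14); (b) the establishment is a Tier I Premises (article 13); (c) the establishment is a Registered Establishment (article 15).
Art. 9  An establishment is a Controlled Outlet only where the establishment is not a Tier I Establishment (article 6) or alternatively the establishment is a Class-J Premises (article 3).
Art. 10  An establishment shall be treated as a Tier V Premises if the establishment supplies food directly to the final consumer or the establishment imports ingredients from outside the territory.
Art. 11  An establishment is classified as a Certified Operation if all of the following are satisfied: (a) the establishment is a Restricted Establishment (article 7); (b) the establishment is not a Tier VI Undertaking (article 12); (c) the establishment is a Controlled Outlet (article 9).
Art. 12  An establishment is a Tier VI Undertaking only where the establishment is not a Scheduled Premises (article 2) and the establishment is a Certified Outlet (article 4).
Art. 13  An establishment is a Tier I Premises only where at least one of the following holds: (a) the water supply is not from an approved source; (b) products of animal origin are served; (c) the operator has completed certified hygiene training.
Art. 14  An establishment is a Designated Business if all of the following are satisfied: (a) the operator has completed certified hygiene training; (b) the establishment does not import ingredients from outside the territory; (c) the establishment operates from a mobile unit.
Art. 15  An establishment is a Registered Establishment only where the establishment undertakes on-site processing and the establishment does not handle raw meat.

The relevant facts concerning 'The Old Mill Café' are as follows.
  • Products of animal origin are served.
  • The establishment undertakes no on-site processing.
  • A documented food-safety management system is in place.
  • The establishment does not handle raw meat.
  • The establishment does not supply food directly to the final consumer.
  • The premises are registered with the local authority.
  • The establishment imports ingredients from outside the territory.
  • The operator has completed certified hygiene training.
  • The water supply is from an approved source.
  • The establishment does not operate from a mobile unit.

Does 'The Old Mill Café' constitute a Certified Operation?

Under article 14: the operator has completed certified hygiene training? yes; and the establishment does not import ingredients from outside the territory? no; and the establishment operates from a mobile unit? no. So the establishment is not a Designated Business.
Under article 13: the water supply is not from an approved source? no; or products of animal origin are served? yes; or the operator has completed certified hygiene training? yes. So the establishment is a Tier I Premises.
Under article 15: the establishment undertakes on-site processing? no; and the establishment does not handle raw meat? yes. So the establishment is not a Registered Establishment.
Under article 8: Designated Business (article 14)? no; or Tier I Premises (article 13)? yes; or Registered Establishment (article 15)? no. So the establishment is a Class-N Premises.
Under article 1: the establishment does not supply food directly to the final consumer? yes; or the establishment handles raw meat? no. So the establishment is a Scheduled Kitchen.
Under article 7: Class-N Premises (article 8)? yes; or Scheduled Kitchen (article 1)? yes. So the establishment is a Restricted Establishment.
Under article 2: the water supply is not from an approved source? no; or the operator has completed certified hygiene training? yes. So the establishment is a Scheduled Premises.
Under article 4: the establishment handles raw meat? no; and the water supply is not from an approved source? no. So the establishment is not a Certified Outlet.
Under article 12: not a Scheduled Premises (article 2)? no; and Certified Outlet (article 4)? no. So the establishment is not a Tier VI Undertaking.
Under article 6: the premises are not registered with the local authority? no; or the operator has completed certified hygiene training? yes; or the establishment does not supply food directly to the final consumer? yes. So the establishment is a Tier I Establishment.
Under article 3: the establishment operates from a mobile unit? no; or the operator has not completed certified hygiene training? no; or the establishment supplies food directly to the final consumer? no. So the establishment is not a Class-J Premises.
Under article 9: not a Tier I Establishment (article 6)? no; or Class-J Premises (article 3)? no. So the establishment is not a Controlled Outlet.
Under article 11: Restricted Establishment (article 7)? yes; and not a Tier VI Undertaking (article 12)? yes; and Controlled Outlet (article 9)? no. So the establishment is not a Certified Operation.

No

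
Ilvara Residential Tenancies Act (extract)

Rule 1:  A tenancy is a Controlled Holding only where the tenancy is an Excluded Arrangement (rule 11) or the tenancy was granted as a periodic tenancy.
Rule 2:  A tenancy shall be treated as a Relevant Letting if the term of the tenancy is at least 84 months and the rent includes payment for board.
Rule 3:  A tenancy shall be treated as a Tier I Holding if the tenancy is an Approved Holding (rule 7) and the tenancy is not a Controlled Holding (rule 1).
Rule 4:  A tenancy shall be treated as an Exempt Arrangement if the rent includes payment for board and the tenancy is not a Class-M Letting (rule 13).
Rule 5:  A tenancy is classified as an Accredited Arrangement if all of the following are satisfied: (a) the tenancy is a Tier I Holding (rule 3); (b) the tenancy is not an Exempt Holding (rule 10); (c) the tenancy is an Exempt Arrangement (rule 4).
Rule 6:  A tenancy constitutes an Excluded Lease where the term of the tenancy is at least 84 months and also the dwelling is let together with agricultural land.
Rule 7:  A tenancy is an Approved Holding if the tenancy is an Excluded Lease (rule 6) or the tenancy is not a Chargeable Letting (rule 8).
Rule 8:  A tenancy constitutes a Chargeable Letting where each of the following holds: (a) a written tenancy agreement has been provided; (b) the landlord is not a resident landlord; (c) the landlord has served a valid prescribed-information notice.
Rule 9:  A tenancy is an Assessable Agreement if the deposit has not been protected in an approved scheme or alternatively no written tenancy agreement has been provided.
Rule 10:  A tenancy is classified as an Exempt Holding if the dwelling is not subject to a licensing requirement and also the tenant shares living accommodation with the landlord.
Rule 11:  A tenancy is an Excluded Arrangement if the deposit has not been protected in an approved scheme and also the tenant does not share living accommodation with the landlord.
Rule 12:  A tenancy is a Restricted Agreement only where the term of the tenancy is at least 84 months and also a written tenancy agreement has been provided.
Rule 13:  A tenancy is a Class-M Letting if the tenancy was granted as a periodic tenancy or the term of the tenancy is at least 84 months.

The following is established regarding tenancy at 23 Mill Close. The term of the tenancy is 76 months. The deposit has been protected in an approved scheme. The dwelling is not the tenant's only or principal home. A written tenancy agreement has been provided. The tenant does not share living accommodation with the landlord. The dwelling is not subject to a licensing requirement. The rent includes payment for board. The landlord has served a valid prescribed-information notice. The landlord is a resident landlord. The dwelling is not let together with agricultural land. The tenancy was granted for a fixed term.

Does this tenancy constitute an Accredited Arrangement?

rule 6 — Excluded Lease: [term of the tenancy: 76 months ≥ 84 months? no] AND [the dwelling is let together with agricultural land? no] → not satisfied.
rule 8 — Chargeable Letting: [a written tenancy agreement has been provided? yes] AND [the landlord is not a resident landlord? no] AND [the landlord has served a valid prescribed-information notice? yes] → not satisfied.
rule 7 — Approved Holding: [Excluded Lease (rule 6)? no] OR [not a Chargeable Letting (rule 8)? yes] → satisfied.
rule 11 — Excluded Arrangement: [the deposit has not been protected in an approved scheme? no] AND [the tenant does not share living accommodation with the landlord? yes] → not satisfied.
rule 1 — Controlled Holding: [Excluded Arrangement (rule 11)? no] OR [the tenancy was granted as a periodic tenancy? no] → not satisfied.
rule 3 — Tier I Holding: [Approved Holding (rule 7)? yes] AND [not a Controlled Holding (rule 1)? yes] → satisfied.
rule 10 — Exempt Holding: [the dwelling is not subject to a licensing requirement? yes] AND [the tenant shares living accommodation with the landlord? no] → not satisfied.
rule 13 — Class-M Letting: [the tenancy was granted as a periodic tenancy? no] OR [term of the tenancy: 76 months ≥ 84 months? no] → not satisfied.
rule 4 — Exempt Arrangement: [the rent includes payment for board? yes] AND [not a Class-M Letting (rule 13)? yes] → satisfied.
rule 5 — Accredited Arrangement: [Tier I Holding (rule 3)? yes] AND [not an Exempt Holding (rule 10)? yes] AND [Exempt Arrangement (rule 4)? yes] → satisfied.

Yes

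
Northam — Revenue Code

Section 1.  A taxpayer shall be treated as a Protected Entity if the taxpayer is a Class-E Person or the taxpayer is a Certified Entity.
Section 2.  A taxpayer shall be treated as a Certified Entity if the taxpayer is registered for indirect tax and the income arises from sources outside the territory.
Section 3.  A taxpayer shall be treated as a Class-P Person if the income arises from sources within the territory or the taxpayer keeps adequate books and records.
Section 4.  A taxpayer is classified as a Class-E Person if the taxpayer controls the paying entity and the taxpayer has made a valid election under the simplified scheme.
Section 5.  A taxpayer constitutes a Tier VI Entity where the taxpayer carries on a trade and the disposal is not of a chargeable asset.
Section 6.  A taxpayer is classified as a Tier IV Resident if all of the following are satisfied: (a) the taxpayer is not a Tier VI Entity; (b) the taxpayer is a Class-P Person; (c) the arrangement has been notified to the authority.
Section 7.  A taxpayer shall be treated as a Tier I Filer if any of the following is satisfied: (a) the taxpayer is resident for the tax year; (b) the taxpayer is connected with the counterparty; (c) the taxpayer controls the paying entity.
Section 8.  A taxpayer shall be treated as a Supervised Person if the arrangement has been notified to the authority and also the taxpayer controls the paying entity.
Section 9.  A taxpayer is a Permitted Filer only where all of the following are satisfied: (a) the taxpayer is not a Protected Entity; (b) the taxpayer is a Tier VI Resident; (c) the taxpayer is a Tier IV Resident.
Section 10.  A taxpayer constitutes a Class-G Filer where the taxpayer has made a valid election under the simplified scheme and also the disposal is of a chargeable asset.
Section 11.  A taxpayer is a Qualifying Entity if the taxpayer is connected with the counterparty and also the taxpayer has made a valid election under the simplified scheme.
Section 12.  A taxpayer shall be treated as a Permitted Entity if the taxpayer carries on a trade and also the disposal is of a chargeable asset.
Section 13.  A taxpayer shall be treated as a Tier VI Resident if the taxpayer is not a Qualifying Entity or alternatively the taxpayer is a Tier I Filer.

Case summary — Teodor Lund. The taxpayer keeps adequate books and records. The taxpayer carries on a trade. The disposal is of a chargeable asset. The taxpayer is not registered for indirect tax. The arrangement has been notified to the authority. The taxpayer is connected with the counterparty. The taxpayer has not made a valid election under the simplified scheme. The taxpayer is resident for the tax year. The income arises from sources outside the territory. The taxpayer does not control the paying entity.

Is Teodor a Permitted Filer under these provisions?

section 4 — Class-E Person: [the taxpayer controls the paying entity? no] AND [the taxpayer has made a valid election under the simplified scheme? no] → not satisfied.
section 2 — Certified Entity: [the taxpayer is registered for indirect tax? no] AND [the income arises from sources outside the territory? yes] → not satisfied.
section 1 — Protected Entity: [Class-E Person (section 4)? no] OR [Certified Entity (section 2)? no] → not satisfied.
section 11 — Qualifying Entity: [the taxpayer is connected with the counterparty? yes] AND [the taxpayer has made a valid election under the simplified scheme? no] → not satisfied.
section 7 — Tier I Filer: [the taxpayer is resident for the tax year? yes] OR [the taxpayer is connected with the counterparty? yes] OR [the taxpayer controls the paying entity? no] → satisfied.
section 13 — Tier VI Resident: [not a Qualifying Entity (section 11)? yes] OR [Tier I Filer (section 7)? yes] → satisfied.
section 5 — Tier VI Entity: [the taxpayer carries on a trade? yes] AND [the disposal is not of a chargeable asset? no] → not satisfied.
section 3 — Class-P Person: [the income arises from sources within the territory? no] OR [the taxpayer keeps adequate books and records? yes] → satisfied.
section 6 — Tier IV Resident: [not a Tier VI Entity (section 5)? yes] AND [Class-P Person (section 3)? yes] AND [the arrangement has been notified to the authority? yes] → satisfied.
section 9 — Permitted Filer: [not a Protected Entity (section 1)? yes] AND [Tier VI Resident (section 13)? yes] AND [Tier IV Resident (section 6)? yes] → satisfied.

Yes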